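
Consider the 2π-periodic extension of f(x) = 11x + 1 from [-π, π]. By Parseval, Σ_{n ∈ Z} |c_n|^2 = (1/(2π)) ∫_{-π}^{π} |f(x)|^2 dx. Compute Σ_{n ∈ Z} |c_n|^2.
Σ |c_n|^2 = 121π^2/3 + 1

Expand and integrate term by term over [-π, π]:
  ∫ (11x)^2 dx = 121·(2π^3/3); ∫ 2·11·(1)·x dx = 0 (odd integrand); ∫ 1^2 dx = 1·2π.
So (1/(2π)) ∫_{-π}^{π} (11x + 1)^2 dx = 121π^2/3 + 1 = 121π^2/3 + 1.
Parseval ⇒ Σ |c_n|^2 = 121π^2/3 + 1.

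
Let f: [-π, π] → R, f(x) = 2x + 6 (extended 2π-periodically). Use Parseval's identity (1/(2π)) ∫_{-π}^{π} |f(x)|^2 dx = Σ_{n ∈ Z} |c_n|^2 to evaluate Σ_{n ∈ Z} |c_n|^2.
Σ |c_n|^2 = 4π^2/3 + 36

Expand and integrate term by term over [-π, π]:
  ∫ (2x)^2 dx = 4·(2π^3/3); ∫ 2·2·(6)·x dx = 0 (odd integrand); ∫ 6^2 dx = 36·2π.
So (1/(2π)) ∫_{-π}^{π} (2x + 6)^2 dx = 4π^2/3 + 36 = 4π^2/3 + 36.
Parseval ⇒ Σ |c_n|^2 = 4π^2/3 + 36.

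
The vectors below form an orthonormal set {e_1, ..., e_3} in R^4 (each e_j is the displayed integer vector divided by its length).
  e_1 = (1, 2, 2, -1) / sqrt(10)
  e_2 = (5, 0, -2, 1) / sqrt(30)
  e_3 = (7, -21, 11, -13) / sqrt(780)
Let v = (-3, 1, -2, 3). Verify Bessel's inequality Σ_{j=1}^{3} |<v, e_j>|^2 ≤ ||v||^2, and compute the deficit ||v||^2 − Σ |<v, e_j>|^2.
Σ |<v, e_j>|^2 = 1151/52; ||v||^2 = 23; deficit = 45/52

Write each e_j = u_j / sqrt(<u_j, u_j>) where u_j is the displayed integer vector. Then <v, e_j> = <v, u_j> / sqrt(<u_j, u_j>), so |<v, e_j>|^2 = <v, u_j>^2 / <u_j, u_j>.
Coefficients: <v, e_1> = -8/sqrt(10), <v, e_2> = -8/sqrt(30), <v, e_3> = -103/sqrt(780).
Square and sum: Σ |<v, e_j>|^2 = 1151/52.
Compute ||v||^2 = v·v = 23.
Deficit = 23 − 1151/52 = 45/52 ≥ 0, confirming Bessel's inequality. (The deficit equals ||v − Σ <v,e_j> e_j||^2, the squared distance from v to span{e_j}.)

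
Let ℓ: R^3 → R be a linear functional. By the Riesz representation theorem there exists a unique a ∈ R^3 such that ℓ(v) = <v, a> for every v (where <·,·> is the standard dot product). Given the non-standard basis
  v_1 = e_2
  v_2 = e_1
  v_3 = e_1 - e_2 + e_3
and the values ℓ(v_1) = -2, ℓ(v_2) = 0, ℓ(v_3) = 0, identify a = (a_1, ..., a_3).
a = (0, -2, -2)

Write a = (a_1, ..., a_3) in the standard basis. For each basis vector v_i, ℓ(v_i) = <v_i, a> is a linear equation in the a_j's. Collect the n equations into a matrix system V a = ℓ, where row i of V is v_i (expressed in the standard basis). Since V is invertible (lower-triangular with 1s on the diagonal, up to permutation), solve by back-substitution:
  V =
[[0, 1, 0],
 [1, 0, 0],
 [1, -1, 1]]
  V a = (-2, 0, 0)
Solving gives a = (0, -2, -2).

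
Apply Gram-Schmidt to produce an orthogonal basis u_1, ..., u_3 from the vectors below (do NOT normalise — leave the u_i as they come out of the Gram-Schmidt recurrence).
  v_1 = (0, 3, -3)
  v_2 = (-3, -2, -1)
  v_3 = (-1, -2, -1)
Orthogonal basis:
  u_1 = (0, 3, -3)
  u_2 = (-3, -3/2, -3/2)
  u_3 = (2/3, -2/3, -2/3)

Apply the Gram-Schmidt recurrence
  u_1 = v_1
  u_i = v_i − Σ_{j<i} ((v_i · u_j) / (u_j · u_j)) · u_j.

Step by step this gives:
  u_1 = (0, 3, -3)
  u_2 = (-3, -3/2, -3/2)
  u_3 = (2/3, -2/3, -2/3)

Orthogonality check:
  u_2 · u_1 = 0 (should be 0)
  u_3 · u_1 = 0 (should be 0)
  u_3 · u_2 = 0 (should be 0)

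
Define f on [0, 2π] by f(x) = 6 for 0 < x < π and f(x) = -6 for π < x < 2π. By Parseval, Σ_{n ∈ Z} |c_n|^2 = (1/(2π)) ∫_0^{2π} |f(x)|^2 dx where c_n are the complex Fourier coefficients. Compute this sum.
Σ |c_n|^2 = 36

Parseval equates the L^2 energy of f (normalised by 1/(2π)) with the ℓ^2 sum of its Fourier coefficients: (1/(2π)) ∫_0^{2π} |f|^2 = Σ |c_n|^2.
Compute the left side: (1/(2π)) [∫_0^π 6^2 dx + ∫_π^{2π} (-6)^2 dx] = (1/(2π)) · (36π + 36π) = (36 + 36)/2 = 36.
So Σ_{n ∈ Z} |c_n|^2 = 36.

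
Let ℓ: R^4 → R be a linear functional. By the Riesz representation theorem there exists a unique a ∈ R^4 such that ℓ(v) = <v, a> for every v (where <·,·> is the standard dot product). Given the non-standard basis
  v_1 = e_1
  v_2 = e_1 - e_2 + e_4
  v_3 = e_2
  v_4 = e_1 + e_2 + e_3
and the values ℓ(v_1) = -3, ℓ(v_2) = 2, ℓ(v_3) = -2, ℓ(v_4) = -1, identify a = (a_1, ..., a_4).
a = (-3, -2, 4, 3)

Write a = (a_1, ..., a_4) in the standard basis. For each basis vector v_i, ℓ(v_i) = <v_i, a> is a linear equation in the a_j's. Collect the n equations into a matrix system V a = ℓ, where row i of V is v_i (expressed in the standard basis). Since V is invertible (lower-triangular with 1s on the diagonal, up to permutation), solve by back-substitution:
  V =
[[1, 0, 0, 0],
 [1, -1, 0, 1],
 [0, 1, 0, 0],
 [1, 1, 1, 0]]
  V a = (-3, 2, -2, -1)
Solving gives a = (-3, -2, 4, 3).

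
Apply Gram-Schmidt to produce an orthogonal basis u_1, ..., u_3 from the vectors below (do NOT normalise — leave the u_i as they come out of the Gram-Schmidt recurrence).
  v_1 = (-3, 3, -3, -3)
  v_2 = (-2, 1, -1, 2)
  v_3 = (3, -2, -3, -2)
Orthogonal basis:
  u_1 = (-3, 3, -3, -3)
  u_2 = (-3/2, 1/2, -1/2, 5/2)
  u_3 = (3/2, -3/2, -7/2, 1/2)

Apply the Gram-Schmidt recurrence
  u_1 = v_1
  u_i = v_i − Σ_{j<i} ((v_i · u_j) / (u_j · u_j)) · u_j.

Step by step this gives:
  u_1 = (-3, 3, -3, -3)
  u_2 = (-3/2, 1/2, -1/2, 5/2)
  u_3 = (3/2, -3/2, -7/2, 1/2)

Orthogonality check:
  u_2 · u_1 = 0 (should be 0)
  u_3 · u_1 = 0 (should be 0)
  u_3 · u_2 = 0 (should be 0)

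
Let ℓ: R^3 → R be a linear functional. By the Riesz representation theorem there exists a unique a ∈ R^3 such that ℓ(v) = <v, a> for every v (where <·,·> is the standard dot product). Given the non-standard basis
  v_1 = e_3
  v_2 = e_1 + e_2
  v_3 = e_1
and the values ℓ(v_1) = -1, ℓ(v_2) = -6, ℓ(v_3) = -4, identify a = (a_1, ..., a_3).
a = (-4, -2, -1)

Write a = (a_1, ..., a_3) in the standard basis. For each basis vector v_i, ℓ(v_i) = <v_i, a> is a linear equation in the a_j's. Collect the n equations into a matrix system V a = ℓ, where row i of V is v_i (expressed in the standard basis). Since V is invertible (lower-triangular with 1s on the diagonal, up to permutation), solve by back-substitution:
  V =
[[0, 0, 1],
 [1, 1, 0],
 [1, 0, 0]]
  V a = (-1, -6, -4)
Solving gives a = (-4, -2, -1).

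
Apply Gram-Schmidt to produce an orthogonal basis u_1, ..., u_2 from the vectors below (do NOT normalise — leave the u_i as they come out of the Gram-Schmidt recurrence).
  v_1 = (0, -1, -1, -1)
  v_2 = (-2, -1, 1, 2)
Orthogonal basis:
  u_1 = (0, -1, -1, -1)
  u_2 = (-2, -5/3, 1/3, 4/3)

Apply the Gram-Schmidt recurrence
  u_1 = v_1
  u_i = v_i − Σ_{j<i} ((v_i · u_j) / (u_j · u_j)) · u_j.

Step by step this gives:
  u_1 = (0, -1, -1, -1)
  u_2 = (-2, -5/3, 1/3, 4/3)

Orthogonality check:
  u_2 · u_1 = 0 (should be 0)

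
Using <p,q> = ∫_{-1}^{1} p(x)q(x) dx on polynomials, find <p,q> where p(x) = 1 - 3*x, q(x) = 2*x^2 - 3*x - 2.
<p,q> = 10/3

Expand the product: p(x)·q(x) = -6*x^3 + 11*x^2 + 3*x - 2.
∫_{-1}^{1} of each monomial x^k gives [2/(k+1) if k even, 0 if k odd]. Integrating term-by-term (or equivalently evaluating the antiderivative F(x) = -3*x^4/2 + 11*x^3/3 + 3*x^2/2 - 2*x at the endpoints):
  F(1) − F(−1) = 5/3 − (-5/3) = 10/3.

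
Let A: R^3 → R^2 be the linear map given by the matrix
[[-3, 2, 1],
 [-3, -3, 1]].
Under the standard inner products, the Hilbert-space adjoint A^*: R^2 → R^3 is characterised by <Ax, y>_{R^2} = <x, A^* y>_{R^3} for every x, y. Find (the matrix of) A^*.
A^* = A^T =
[[-3, -3],
 [2, -3],
 [1, 1]]

For real matrices with standard dot products, the defining identity <Ax, y> = <x, A^* y> gives (Ax)^T y = x^T (A^*) y, i.e. x^T A^T y = x^T (A^*) y. Since this holds for all x, y, we must have A^* = A^T. Therefore
A^* =
[[-3, -3],
 [2, -3],
 [1, 1]].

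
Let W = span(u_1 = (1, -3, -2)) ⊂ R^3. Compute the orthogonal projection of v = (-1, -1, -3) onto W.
proj_W(v) = (4/7, -12/7, -8/7)

Set up U = [u_1 | ... | u_1] ∈ R^(3×1). The projector onto W = col(U) is P = U (U^T U)^(-1) U^T.
Compute U^T U =
  [14],
and U^T v = (8).
Solve U^T U · c = U^T v for the coefficients: c = (4/7). The projection is proj_W(v) = U c.
Check: (v - proj_W(v)) · u_1 = 0  (should be 0).
Result: proj_W(v) = (4/7, -12/7, -8/7).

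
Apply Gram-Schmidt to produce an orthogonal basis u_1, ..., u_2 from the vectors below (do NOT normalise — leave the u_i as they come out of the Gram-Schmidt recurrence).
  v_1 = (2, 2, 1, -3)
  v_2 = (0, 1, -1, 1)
Orthogonal basis:
  u_1 = (2, 2, 1, -3)
  u_2 = (2/9, 11/9, -8/9, 2/3)

Apply the Gram-Schmidt recurrence
  u_1 = v_1
  u_i = v_i − Σ_{j<i} ((v_i · u_j) / (u_j · u_j)) · u_j.

Step by step this gives:
  u_1 = (2, 2, 1, -3)
  u_2 = (2/9, 11/9, -8/9, 2/3)

Orthogonality check:
  u_2 · u_1 = 0 (should be 0)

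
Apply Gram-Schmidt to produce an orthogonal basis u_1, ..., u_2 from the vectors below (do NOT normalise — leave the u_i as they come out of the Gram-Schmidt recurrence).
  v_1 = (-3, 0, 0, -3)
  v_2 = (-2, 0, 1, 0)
Orthogonal basis:
  u_1 = (-3, 0, 0, -3)
  u_2 = (-1, 0, 1, 1)

Apply the Gram-Schmidt recurrence
  u_1 = v_1
  u_i = v_i − Σ_{j<i} ((v_i · u_j) / (u_j · u_j)) · u_j.

Step by step this gives:
  u_1 = (-3, 0, 0, -3)
  u_2 = (-1, 0, 1, 1)

Orthogonality check:
  u_2 · u_1 = 0 (should be 0)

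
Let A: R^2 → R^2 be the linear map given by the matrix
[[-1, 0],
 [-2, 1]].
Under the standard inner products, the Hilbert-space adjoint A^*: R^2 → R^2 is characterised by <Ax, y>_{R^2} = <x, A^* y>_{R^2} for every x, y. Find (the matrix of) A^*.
A^* = A^T =
[[-1, -2],
 [0, 1]]

For real matrices with standard dot products, the defining identity <Ax, y> = <x, A^* y> gives (Ax)^T y = x^T (A^*) y, i.e. x^T A^T y = x^T (A^*) y. Since this holds for all x, y, we must have A^* = A^T. Therefore
A^* =
[[-1, -2],
 [0, 1]].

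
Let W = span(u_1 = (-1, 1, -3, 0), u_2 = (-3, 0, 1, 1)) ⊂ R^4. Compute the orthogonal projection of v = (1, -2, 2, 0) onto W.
proj_W(v) = (12/11, -9/11, 26/11, -1/11)

Set up U = [u_1 | ... | u_2] ∈ R^(4×2). The projector onto W = col(U) is P = U (U^T U)^(-1) U^T.
Compute U^T U =
  [11, 0]
  [0, 11],
and U^T v = (-9, -1).
Solve U^T U · c = U^T v for the coefficients: c = (-9/11, -1/11). The projection is proj_W(v) = U c.
Check: (v - proj_W(v)) · u_1 = 0  (should be 0).
Check: (v - proj_W(v)) · u_2 = 0  (should be 0).
Result: proj_W(v) = (12/11, -9/11, 26/11, -1/11).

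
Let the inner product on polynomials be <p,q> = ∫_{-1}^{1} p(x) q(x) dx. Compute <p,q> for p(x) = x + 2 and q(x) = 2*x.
<p,q> = 4/3

Expand the product: p(x)·q(x) = 2*x^2 + 4*x.
∫_{-1}^{1} of each monomial x^k gives [2/(k+1) if k even, 0 if k odd]. Integrating term-by-term (or equivalently evaluating the antiderivative F(x) = 2*x^3/3 + 2*x^2 at the endpoints):
  F(1) − F(−1) = 8/3 − (4/3) = 4/3.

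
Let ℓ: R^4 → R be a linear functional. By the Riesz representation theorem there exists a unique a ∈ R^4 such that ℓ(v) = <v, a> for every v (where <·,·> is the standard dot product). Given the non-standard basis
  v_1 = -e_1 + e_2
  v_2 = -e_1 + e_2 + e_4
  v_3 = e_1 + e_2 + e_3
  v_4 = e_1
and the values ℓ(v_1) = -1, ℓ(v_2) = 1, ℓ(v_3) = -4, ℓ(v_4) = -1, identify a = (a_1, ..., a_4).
a = (-1, -2, -1, 2)

Write a = (a_1, ..., a_4) in the standard basis. For each basis vector v_i, ℓ(v_i) = <v_i, a> is a linear equation in the a_j's. Collect the n equations into a matrix system V a = ℓ, where row i of V is v_i (expressed in the standard basis). Since V is invertible (lower-triangular with 1s on the diagonal, up to permutation), solve by back-substitution:
  V =
[[-1, 1, 0, 0],
 [-1, 1, 0, 1],
 [1, 1, 1, 0],
 [1, 0, 0, 0]]
  V a = (-1, 1, -4, -1)
Solving gives a = (-1, -2, -1, 2).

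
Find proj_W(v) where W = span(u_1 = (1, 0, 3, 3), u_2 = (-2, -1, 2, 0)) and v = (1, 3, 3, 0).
proj_W(v) = (128/155, 21/155, 216/155, 258/155)

Set up U = [u_1 | ... | u_2] ∈ R^(4×2). The projector onto W = col(U) is P = U (U^T U)^(-1) U^T.
Compute U^T U =
  [19, 4]
  [4, 9],
and U^T v = (10, 1).
Solve U^T U · c = U^T v for the coefficients: c = (86/155, -21/155). The projection is proj_W(v) = U c.
Check: (v - proj_W(v)) · u_1 = 0  (should be 0).
Check: (v - proj_W(v)) · u_2 = 0  (should be 0).
Result: proj_W(v) = (128/155, 21/155, 216/155, 258/155).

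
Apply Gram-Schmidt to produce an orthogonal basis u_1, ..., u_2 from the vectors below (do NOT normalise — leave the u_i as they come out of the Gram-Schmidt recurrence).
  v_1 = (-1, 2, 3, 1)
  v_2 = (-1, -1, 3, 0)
Orthogonal basis:
  u_1 = (-1, 2, 3, 1)
  u_2 = (-7/15, -31/15, 7/5, -8/15)

Apply the Gram-Schmidt recurrence
  u_1 = v_1
  u_i = v_i − Σ_{j<i} ((v_i · u_j) / (u_j · u_j)) · u_j.

Step by step this gives:
  u_1 = (-1, 2, 3, 1)
  u_2 = (-7/15, -31/15, 7/5, -8/15)

Orthogonality check:
  u_2 · u_1 = 0 (should be 0)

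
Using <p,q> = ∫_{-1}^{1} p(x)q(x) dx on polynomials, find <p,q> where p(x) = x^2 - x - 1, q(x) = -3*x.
<p,q> = 2

Expand the product: p(x)·q(x) = -3*x^3 + 3*x^2 + 3*x.
∫_{-1}^{1} of each monomial x^k gives [2/(k+1) if k even, 0 if k odd]. Integrating term-by-term (or equivalently evaluating the antiderivative F(x) = -3*x^4/4 + x^3 + 3*x^2/2 at the endpoints):
  F(1) − F(−1) = 7/4 − (-1/4) = 2.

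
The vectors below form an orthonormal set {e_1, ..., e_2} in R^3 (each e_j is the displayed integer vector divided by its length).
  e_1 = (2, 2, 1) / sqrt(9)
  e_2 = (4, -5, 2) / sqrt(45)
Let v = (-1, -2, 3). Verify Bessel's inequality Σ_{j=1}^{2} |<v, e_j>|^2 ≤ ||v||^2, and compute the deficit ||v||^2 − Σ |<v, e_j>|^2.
Σ |<v, e_j>|^2 = 21/5; ||v||^2 = 14; deficit = 49/5

Write each e_j = u_j / sqrt(<u_j, u_j>) where u_j is the displayed integer vector. Then <v, e_j> = <v, u_j> / sqrt(<u_j, u_j>), so |<v, e_j>|^2 = <v, u_j>^2 / <u_j, u_j>.
Coefficients: <v, e_1> = -3/sqrt(9), <v, e_2> = 12/sqrt(45).
Square and sum: Σ |<v, e_j>|^2 = 21/5.
Compute ||v||^2 = v·v = 14.
Deficit = 14 − 21/5 = 49/5 ≥ 0, confirming Bessel's inequality. (The deficit equals ||v − Σ <v,e_j> e_j||^2, the squared distance from v to span{e_j}.)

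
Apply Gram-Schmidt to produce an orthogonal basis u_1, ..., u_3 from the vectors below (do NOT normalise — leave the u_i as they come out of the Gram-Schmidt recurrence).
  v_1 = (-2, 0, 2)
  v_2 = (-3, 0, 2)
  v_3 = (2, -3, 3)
Orthogonal basis:
  u_1 = (-2, 0, 2)
  u_2 = (-1/2, 0, -1/2)
  u_3 = (0, -3, 0)

Apply the Gram-Schmidt recurrence
  u_1 = v_1
  u_i = v_i − Σ_{j<i} ((v_i · u_j) / (u_j · u_j)) · u_j.

Step by step this gives:
  u_1 = (-2, 0, 2)
  u_2 = (-1/2, 0, -1/2)
  u_3 = (0, -3, 0)

Orthogonality check:
  u_2 · u_1 = 0 (should be 0)
  u_3 · u_1 = 0 (should be 0)
  u_3 · u_2 = 0 (should be 0)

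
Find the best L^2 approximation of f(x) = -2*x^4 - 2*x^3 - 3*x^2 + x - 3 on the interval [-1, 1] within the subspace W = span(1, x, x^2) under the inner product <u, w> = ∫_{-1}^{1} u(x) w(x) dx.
g(x) = -33*x^2/7 - x/5 - 99/35

The best approximation g ∈ W is the orthogonal projection of f onto W. Writing g = a_0 + a_1 x + a_2 x^2, the coefficients solve the normal equations G · a = b where
  G_{ij} = <φ_i, φ_j> and b_i = <f, φ_i>, with φ_0 = 1, φ_1 = x, φ_2 = x^2.
G =
  [2, 0, 2/3]
  [0, 2/3, 0]
  [2/3, 0, 2/5],
b = (-44/5, -2/15, -132/35).
Solving gives a_0 = -99/35, a_1 = -1/5, a_2 = -33/7, so
  g(x) = -33*x^2/7 - x/5 - 99/35.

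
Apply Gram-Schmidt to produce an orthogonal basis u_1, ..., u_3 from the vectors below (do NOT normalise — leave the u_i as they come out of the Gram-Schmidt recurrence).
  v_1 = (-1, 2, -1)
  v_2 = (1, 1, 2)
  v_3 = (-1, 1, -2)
Orthogonal basis:
  u_1 = (-1, 2, -1)
  u_2 = (5/6, 4/3, 11/6)
  u_3 = (2/7, 2/35, -6/35)

Apply the Gram-Schmidt recurrence
  u_1 = v_1
  u_i = v_i − Σ_{j<i} ((v_i · u_j) / (u_j · u_j)) · u_j.

Step by step this gives:
  u_1 = (-1, 2, -1)
  u_2 = (5/6, 4/3, 11/6)
  u_3 = (2/7, 2/35, -6/35)

Orthogonality check:
  u_2 · u_1 = 0 (should be 0)
  u_3 · u_1 = 0 (should be 0)
  u_3 · u_2 = 0 (should be 0)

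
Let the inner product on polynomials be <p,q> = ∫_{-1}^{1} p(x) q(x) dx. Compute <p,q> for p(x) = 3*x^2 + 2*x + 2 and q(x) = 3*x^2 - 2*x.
<p,q> = 74/15

Expand the product: p(x)·q(x) = 9*x^4 + 2*x^2 - 4*x.
∫_{-1}^{1} of each monomial x^k gives [2/(k+1) if k even, 0 if k odd]. Integrating term-by-term (or equivalently evaluating the antiderivative F(x) = 9*x^5/5 + 2*x^3/3 - 2*x^2 at the endpoints):
  F(1) − F(−1) = 7/15 − (-67/15) = 74/15.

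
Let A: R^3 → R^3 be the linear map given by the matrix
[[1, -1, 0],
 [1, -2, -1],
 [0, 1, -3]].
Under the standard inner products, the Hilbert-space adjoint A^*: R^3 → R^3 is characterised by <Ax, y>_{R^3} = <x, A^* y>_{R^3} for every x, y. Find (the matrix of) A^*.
A^* = A^T =
[[1, 1, 0],
 [-1, -2, 1],
 [0, -1, -3]]

For real matrices with standard dot products, the defining identity <Ax, y> = <x, A^* y> gives (Ax)^T y = x^T (A^*) y, i.e. x^T A^T y = x^T (A^*) y. Since this holds for all x, y, we must have A^* = A^T. Therefore
A^* =
[[1, 1, 0],
 [-1, -2, 1],
 [0, -1, -3]].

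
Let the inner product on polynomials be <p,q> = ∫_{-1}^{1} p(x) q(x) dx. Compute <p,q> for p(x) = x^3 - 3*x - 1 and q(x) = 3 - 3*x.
<p,q> = -6/5

Expand the product: p(x)·q(x) = -3*x^4 + 3*x^3 + 9*x^2 - 6*x - 3.
∫_{-1}^{1} of each monomial x^k gives [2/(k+1) if k even, 0 if k odd]. Integrating term-by-term (or equivalently evaluating the antiderivative F(x) = -3*x^5/5 + 3*x^4/4 + 3*x^3 - 3*x^2 - 3*x at the endpoints):
  F(1) − F(−1) = -57/20 − (-33/20) = -6/5.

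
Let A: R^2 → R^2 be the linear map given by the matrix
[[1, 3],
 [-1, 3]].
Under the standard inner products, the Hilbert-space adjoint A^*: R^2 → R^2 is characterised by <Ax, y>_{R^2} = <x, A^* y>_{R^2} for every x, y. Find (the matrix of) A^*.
A^* = A^T =
[[1, -1],
 [3, 3]]

For real matrices with standard dot products, the defining identity <Ax, y> = <x, A^* y> gives (Ax)^T y = x^T (A^*) y, i.e. x^T A^T y = x^T (A^*) y. Since this holds for all x, y, we must have A^* = A^T. Therefore
A^* =
[[1, -1],
 [3, 3]].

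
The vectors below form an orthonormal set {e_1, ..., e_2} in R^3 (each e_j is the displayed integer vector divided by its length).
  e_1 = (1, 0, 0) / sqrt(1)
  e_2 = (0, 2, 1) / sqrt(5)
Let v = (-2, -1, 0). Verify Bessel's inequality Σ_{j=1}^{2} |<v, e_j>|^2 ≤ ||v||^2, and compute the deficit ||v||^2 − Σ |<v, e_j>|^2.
Σ |<v, e_j>|^2 = 24/5; ||v||^2 = 5; deficit = 1/5

Write each e_j = u_j / sqrt(<u_j, u_j>) where u_j is the displayed integer vector. Then <v, e_j> = <v, u_j> / sqrt(<u_j, u_j>), so |<v, e_j>|^2 = <v, u_j>^2 / <u_j, u_j>.
Coefficients: <v, e_1> = -2/sqrt(1), <v, e_2> = -2/sqrt(5).
Square and sum: Σ |<v, e_j>|^2 = 24/5.
Compute ||v||^2 = v·v = 5.
Deficit = 5 − 24/5 = 1/5 ≥ 0, confirming Bessel's inequality. (The deficit equals ||v − Σ <v,e_j> e_j||^2, the squared distance from v to span{e_j}.)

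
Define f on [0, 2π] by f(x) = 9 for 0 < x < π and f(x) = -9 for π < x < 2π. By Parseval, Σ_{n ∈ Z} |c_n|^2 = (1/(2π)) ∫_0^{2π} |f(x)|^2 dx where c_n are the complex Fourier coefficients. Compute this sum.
Σ |c_n|^2 = 81

Parseval equates the L^2 energy of f (normalised by 1/(2π)) with the ℓ^2 sum of its Fourier coefficients: (1/(2π)) ∫_0^{2π} |f|^2 = Σ |c_n|^2.
Compute the left side: (1/(2π)) [∫_0^π 9^2 dx + ∫_π^{2π} (-9)^2 dx] = (1/(2π)) · (81π + 81π) = (81 + 81)/2 = 81.
So Σ_{n ∈ Z} |c_n|^2 = 81.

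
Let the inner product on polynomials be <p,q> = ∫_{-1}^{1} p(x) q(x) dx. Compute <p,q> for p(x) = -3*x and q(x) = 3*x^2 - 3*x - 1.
<p,q> = 6

Expand the product: p(x)·q(x) = -9*x^3 + 9*x^2 + 3*x.
∫_{-1}^{1} of each monomial x^k gives [2/(k+1) if k even, 0 if k odd]. Integrating term-by-term (or equivalently evaluating the antiderivative F(x) = -9*x^4/4 + 3*x^3 + 3*x^2/2 at the endpoints):
  F(1) − F(−1) = 9/4 − (-15/4) = 6.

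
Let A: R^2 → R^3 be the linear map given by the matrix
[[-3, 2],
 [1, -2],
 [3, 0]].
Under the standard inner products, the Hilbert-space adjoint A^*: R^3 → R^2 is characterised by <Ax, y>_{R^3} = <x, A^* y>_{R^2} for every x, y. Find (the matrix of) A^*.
A^* = A^T =
[[-3, 1, 3],
 [2, -2, 0]]

For real matrices with standard dot products, the defining identity <Ax, y> = <x, A^* y> gives (Ax)^T y = x^T (A^*) y, i.e. x^T A^T y = x^T (A^*) y. Since this holds for all x, y, we must have A^* = A^T. Therefore
A^* =
[[-3, 1, 3],
 [2, -2, 0]].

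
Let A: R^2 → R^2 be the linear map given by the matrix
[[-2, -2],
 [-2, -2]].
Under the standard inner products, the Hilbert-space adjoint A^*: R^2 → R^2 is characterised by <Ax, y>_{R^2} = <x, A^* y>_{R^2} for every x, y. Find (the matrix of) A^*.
A^* = A^T =
[[-2, -2],
 [-2, -2]]

For real matrices with standard dot products, the defining identity <Ax, y> = <x, A^* y> gives (Ax)^T y = x^T (A^*) y, i.e. x^T A^T y = x^T (A^*) y. Since this holds for all x, y, we must have A^* = A^T. Therefore
A^* =
[[-2, -2],
 [-2, -2]].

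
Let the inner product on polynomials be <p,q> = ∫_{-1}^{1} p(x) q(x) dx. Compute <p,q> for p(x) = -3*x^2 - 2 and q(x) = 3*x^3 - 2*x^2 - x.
<p,q> = 76/15

Expand the product: p(x)·q(x) = -9*x^5 + 6*x^4 - 3*x^3 + 4*x^2 + 2*x.
∫_{-1}^{1} of each monomial x^k gives [2/(k+1) if k even, 0 if k odd]. Integrating term-by-term (or equivalently evaluating the antiderivative F(x) = -3*x^6/2 + 6*x^5/5 - 3*x^4/4 + 4*x^3/3 + x^2 at the endpoints):
  F(1) − F(−1) = 77/60 − (-227/60) = 76/15.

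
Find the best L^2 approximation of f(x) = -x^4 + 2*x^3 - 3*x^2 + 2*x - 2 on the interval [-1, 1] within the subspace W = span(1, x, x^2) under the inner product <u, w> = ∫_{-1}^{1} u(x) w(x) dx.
g(x) = -27*x^2/7 + 16*x/5 - 67/35

The best approximation g ∈ W is the orthogonal projection of f onto W. Writing g = a_0 + a_1 x + a_2 x^2, the coefficients solve the normal equations G · a = b where
  G_{ij} = <φ_i, φ_j> and b_i = <f, φ_i>, with φ_0 = 1, φ_1 = x, φ_2 = x^2.
G =
  [2, 0, 2/3]
  [0, 2/3, 0]
  [2/3, 0, 2/5],
b = (-32/5, 32/15, -296/105).
Solving gives a_0 = -67/35, a_1 = 16/5, a_2 = -27/7, so
  g(x) = -27*x^2/7 + 16*x/5 - 67/35.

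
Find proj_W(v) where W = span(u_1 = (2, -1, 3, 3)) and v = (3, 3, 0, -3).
proj_W(v) = (-12/23, 6/23, -18/23, -18/23)

Set up U = [u_1 | ... | u_1] ∈ R^(4×1). The projector onto W = col(U) is P = U (U^T U)^(-1) U^T.
Compute U^T U =
  [23],
and U^T v = (-6).
Solve U^T U · c = U^T v for the coefficients: c = (-6/23). The projection is proj_W(v) = U c.
Check: (v - proj_W(v)) · u_1 = 0  (should be 0).
Result: proj_W(v) = (-12/23, 6/23, -18/23, -18/23).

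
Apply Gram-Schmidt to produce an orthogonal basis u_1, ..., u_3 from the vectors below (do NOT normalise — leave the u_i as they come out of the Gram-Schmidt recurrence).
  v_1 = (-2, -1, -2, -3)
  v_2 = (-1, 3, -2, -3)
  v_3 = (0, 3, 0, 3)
Orthogonal basis:
  u_1 = (-2, -1, -2, -3)
  u_2 = (1/3, 11/3, -2/3, -1)
  u_3 = (-68/45, 17/45, -44/45, 23/15)

Apply the Gram-Schmidt recurrence
  u_1 = v_1
  u_i = v_i − Σ_{j<i} ((v_i · u_j) / (u_j · u_j)) · u_j.

Step by step this gives:
  u_1 = (-2, -1, -2, -3)
  u_2 = (1/3, 11/3, -2/3, -1)
  u_3 = (-68/45, 17/45, -44/45, 23/15)

Orthogonality check:
  u_2 · u_1 = 0 (should be 0)
  u_3 · u_1 = 0 (should be 0)
  u_3 · u_2 = 0 (should be 0)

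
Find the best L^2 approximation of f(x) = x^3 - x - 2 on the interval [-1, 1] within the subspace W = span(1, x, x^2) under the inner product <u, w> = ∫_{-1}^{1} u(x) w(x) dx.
g(x) = -2*x/5 - 2

The best approximation g ∈ W is the orthogonal projection of f onto W. Writing g = a_0 + a_1 x + a_2 x^2, the coefficients solve the normal equations G · a = b where
  G_{ij} = <φ_i, φ_j> and b_i = <f, φ_i>, with φ_0 = 1, φ_1 = x, φ_2 = x^2.
G =
  [2, 0, 2/3]
  [0, 2/3, 0]
  [2/3, 0, 2/5],
b = (-4, -4/15, -4/3).
Solving gives a_0 = -2, a_1 = -2/5, a_2 = 0, so
  g(x) = -2*x/5 - 2.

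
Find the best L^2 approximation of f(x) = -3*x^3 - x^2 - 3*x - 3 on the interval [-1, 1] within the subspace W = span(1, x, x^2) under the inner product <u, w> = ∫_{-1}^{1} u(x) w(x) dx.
g(x) = -x^2 - 24*x/5 - 3

The best approximation g ∈ W is the orthogonal projection of f onto W. Writing g = a_0 + a_1 x + a_2 x^2, the coefficients solve the normal equations G · a = b where
  G_{ij} = <φ_i, φ_j> and b_i = <f, φ_i>, with φ_0 = 1, φ_1 = x, φ_2 = x^2.
G =
  [2, 0, 2/3]
  [0, 2/3, 0]
  [2/3, 0, 2/5],
b = (-20/3, -16/5, -12/5).
Solving gives a_0 = -3, a_1 = -24/5, a_2 = -1, so
  g(x) = -x^2 - 24*x/5 - 3.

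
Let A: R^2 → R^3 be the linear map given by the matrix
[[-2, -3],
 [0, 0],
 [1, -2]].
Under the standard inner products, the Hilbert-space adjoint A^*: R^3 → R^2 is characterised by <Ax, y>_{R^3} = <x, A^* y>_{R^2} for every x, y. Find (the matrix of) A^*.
A^* = A^T =
[[-2, 0, 1],
 [-3, 0, -2]]

For real matrices with standard dot products, the defining identity <Ax, y> = <x, A^* y> gives (Ax)^T y = x^T (A^*) y, i.e. x^T A^T y = x^T (A^*) y. Since this holds for all x, y, we must have A^* = A^T. Therefore
A^* =
[[-2, 0, 1],
 [-3, 0, -2]].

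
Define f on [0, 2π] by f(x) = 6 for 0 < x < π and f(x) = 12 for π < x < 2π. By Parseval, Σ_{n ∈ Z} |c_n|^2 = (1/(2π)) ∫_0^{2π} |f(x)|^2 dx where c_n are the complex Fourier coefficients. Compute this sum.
Σ |c_n|^2 = 90

Parseval equates the L^2 energy of f (normalised by 1/(2π)) with the ℓ^2 sum of its Fourier coefficients: (1/(2π)) ∫_0^{2π} |f|^2 = Σ |c_n|^2.
Compute the left side: (1/(2π)) [∫_0^π 6^2 dx + ∫_π^{2π} 12^2 dx] = (1/(2π)) · (36π + 144π) = (36 + 144)/2 = 90.
So Σ_{n ∈ Z} |c_n|^2 = 90.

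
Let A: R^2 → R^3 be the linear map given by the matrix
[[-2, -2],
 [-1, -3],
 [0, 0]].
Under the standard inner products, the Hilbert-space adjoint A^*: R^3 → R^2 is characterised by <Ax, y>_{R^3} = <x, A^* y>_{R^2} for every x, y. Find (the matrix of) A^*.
A^* = A^T =
[[-2, -1, 0],
 [-2, -3, 0]]

For real matrices with standard dot products, the defining identity <Ax, y> = <x, A^* y> gives (Ax)^T y = x^T (A^*) y, i.e. x^T A^T y = x^T (A^*) y. Since this holds for all x, y, we must have A^* = A^T. Therefore
A^* =
[[-2, -1, 0],
 [-2, -3, 0]].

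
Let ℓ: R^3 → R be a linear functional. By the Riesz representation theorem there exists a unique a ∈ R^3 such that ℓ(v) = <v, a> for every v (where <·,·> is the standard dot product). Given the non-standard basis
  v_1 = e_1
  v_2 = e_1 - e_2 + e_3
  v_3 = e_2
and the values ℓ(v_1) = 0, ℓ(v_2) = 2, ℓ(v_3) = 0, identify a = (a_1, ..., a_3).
a = (0, 0, 2)

Write a = (a_1, ..., a_3) in the standard basis. For each basis vector v_i, ℓ(v_i) = <v_i, a> is a linear equation in the a_j's. Collect the n equations into a matrix system V a = ℓ, where row i of V is v_i (expressed in the standard basis). Since V is invertible (lower-triangular with 1s on the diagonal, up to permutation), solve by back-substitution:
  V =
[[1, 0, 0],
 [1, -1, 1],
 [0, 1, 0]]
  V a = (0, 2, 0)
Solving gives a = (0, 0, 2).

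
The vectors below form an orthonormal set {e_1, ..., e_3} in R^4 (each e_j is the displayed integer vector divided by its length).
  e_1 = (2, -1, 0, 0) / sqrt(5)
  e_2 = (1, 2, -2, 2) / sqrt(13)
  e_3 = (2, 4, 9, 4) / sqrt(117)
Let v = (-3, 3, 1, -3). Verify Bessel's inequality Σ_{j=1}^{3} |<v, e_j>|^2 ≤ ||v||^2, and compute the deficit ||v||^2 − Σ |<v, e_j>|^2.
Σ |<v, e_j>|^2 = 91/5; ||v||^2 = 28; deficit = 49/5

Write each e_j = u_j / sqrt(<u_j, u_j>) where u_j is the displayed integer vector. Then <v, e_j> = <v, u_j> / sqrt(<u_j, u_j>), so |<v, e_j>|^2 = <v, u_j>^2 / <u_j, u_j>.
Coefficients: <v, e_1> = -9/sqrt(5), <v, e_2> = -5/sqrt(13), <v, e_3> = 3/sqrt(117).
Square and sum: Σ |<v, e_j>|^2 = 91/5.
Compute ||v||^2 = v·v = 28.
Deficit = 28 − 91/5 = 49/5 ≥ 0, confirming Bessel's inequality. (The deficit equals ||v − Σ <v,e_j> e_j||^2, the squared distance from v to span{e_j}.)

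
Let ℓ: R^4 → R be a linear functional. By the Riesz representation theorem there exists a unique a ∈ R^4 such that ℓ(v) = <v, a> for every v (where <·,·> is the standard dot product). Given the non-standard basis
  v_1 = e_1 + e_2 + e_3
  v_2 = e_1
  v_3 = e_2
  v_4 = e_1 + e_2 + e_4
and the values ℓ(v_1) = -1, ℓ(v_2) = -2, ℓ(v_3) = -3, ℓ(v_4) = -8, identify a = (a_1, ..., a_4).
a = (-2, -3, 4, -3)

Write a = (a_1, ..., a_4) in the standard basis. For each basis vector v_i, ℓ(v_i) = <v_i, a> is a linear equation in the a_j's. Collect the n equations into a matrix system V a = ℓ, where row i of V is v_i (expressed in the standard basis). Since V is invertible (lower-triangular with 1s on the diagonal, up to permutation), solve by back-substitution:
  V =
[[1, 1, 1, 0],
 [1, 0, 0, 0],
 [0, 1, 0, 0],
 [1, 1, 0, 1]]
  V a = (-1, -2, -3, -8)
Solving gives a = (-2, -3, 4, -3).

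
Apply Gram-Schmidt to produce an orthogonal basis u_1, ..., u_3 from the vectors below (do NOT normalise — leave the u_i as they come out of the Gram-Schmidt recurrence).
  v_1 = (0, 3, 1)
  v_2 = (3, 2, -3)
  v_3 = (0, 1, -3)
Orthogonal basis:
  u_1 = (0, 3, 1)
  u_2 = (3, 11/10, -33/10)
  u_3 = (-330/211, 90/211, -270/211)

Apply the Gram-Schmidt recurrence
  u_1 = v_1
  u_i = v_i − Σ_{j<i} ((v_i · u_j) / (u_j · u_j)) · u_j.

Step by step this gives:
  u_1 = (0, 3, 1)
  u_2 = (3, 11/10, -33/10)
  u_3 = (-330/211, 90/211, -270/211)

Orthogonality check:
  u_2 · u_1 = 0 (should be 0)
  u_3 · u_1 = 0 (should be 0)
  u_3 · u_2 = 0 (should be 0)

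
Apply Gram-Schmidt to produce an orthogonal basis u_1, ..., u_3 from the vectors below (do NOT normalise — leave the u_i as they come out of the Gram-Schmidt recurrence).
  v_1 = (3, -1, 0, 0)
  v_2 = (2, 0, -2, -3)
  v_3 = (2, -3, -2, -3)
Orthogonal basis:
  u_1 = (3, -1, 0, 0)
  u_2 = (1/5, 3/5, -2, -3)
  u_3 = (-117/134, -351/134, -18/67, -27/67)

Apply the Gram-Schmidt recurrence
  u_1 = v_1
  u_i = v_i − Σ_{j<i} ((v_i · u_j) / (u_j · u_j)) · u_j.

Step by step this gives:
  u_1 = (3, -1, 0, 0)
  u_2 = (1/5, 3/5, -2, -3)
  u_3 = (-117/134, -351/134, -18/67, -27/67)

Orthogonality check:
  u_2 · u_1 = 0 (should be 0)
  u_3 · u_1 = 0 (should be 0)
  u_3 · u_2 = 0 (should be 0)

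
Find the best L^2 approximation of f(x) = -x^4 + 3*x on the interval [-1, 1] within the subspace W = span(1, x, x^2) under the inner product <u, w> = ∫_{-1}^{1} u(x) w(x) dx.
g(x) = -6*x^2/7 + 3*x + 3/35

The best approximation g ∈ W is the orthogonal projection of f onto W. Writing g = a_0 + a_1 x + a_2 x^2, the coefficients solve the normal equations G · a = b where
  G_{ij} = <φ_i, φ_j> and b_i = <f, φ_i>, with φ_0 = 1, φ_1 = x, φ_2 = x^2.
G =
  [2, 0, 2/3]
  [0, 2/3, 0]
  [2/3, 0, 2/5],
b = (-2/5, 2, -2/7).
Solving gives a_0 = 3/35, a_1 = 3, a_2 = -6/7, so
  g(x) = -6*x^2/7 + 3*x + 3/35.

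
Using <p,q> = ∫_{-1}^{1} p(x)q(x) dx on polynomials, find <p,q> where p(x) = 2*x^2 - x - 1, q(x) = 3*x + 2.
<p,q> = -10/3

Expand the product: p(x)·q(x) = 6*x^3 + x^2 - 5*x - 2.
∫_{-1}^{1} of each monomial x^k gives [2/(k+1) if k even, 0 if k odd]. Integrating term-by-term (or equivalently evaluating the antiderivative F(x) = 3*x^4/2 + x^3/3 - 5*x^2/2 - 2*x at the endpoints):
  F(1) − F(−1) = -8/3 − (2/3) = -10/3.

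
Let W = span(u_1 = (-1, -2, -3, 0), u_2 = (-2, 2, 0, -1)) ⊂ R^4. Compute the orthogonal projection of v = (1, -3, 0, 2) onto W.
proj_W(v) = (235/122, -155/61, -75/122, 65/61)

Set up U = [u_1 | ... | u_2] ∈ R^(4×2). The projector onto W = col(U) is P = U (U^T U)^(-1) U^T.
Compute U^T U =
  [14, -2]
  [-2, 9],
and U^T v = (5, -10).
Solve U^T U · c = U^T v for the coefficients: c = (25/122, -65/61). The projection is proj_W(v) = U c.
Check: (v - proj_W(v)) · u_1 = 0  (should be 0).
Check: (v - proj_W(v)) · u_2 = 0  (should be 0).
Result: proj_W(v) = (235/122, -155/61, -75/122, 65/61).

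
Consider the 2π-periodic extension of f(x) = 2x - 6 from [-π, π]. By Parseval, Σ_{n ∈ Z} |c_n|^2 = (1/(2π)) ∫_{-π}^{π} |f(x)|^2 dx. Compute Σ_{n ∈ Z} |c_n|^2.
Σ |c_n|^2 = 4π^2/3 + 36

Expand and integrate term by term over [-π, π]:
  ∫ (2x)^2 dx = 4·(2π^3/3); ∫ 2·2·(-6)·x dx = 0 (odd integrand); ∫ (-6)^2 dx = 36·2π.
So (1/(2π)) ∫_{-π}^{π} (2x - 6)^2 dx = 4π^2/3 + 36 = 4π^2/3 + 36.
Parseval ⇒ Σ |c_n|^2 = 4π^2/3 + 36.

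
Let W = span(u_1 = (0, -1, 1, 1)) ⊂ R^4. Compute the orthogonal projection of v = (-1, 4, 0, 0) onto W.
proj_W(v) = (0, 4/3, -4/3, -4/3)

Set up U = [u_1 | ... | u_1] ∈ R^(4×1). The projector onto W = col(U) is P = U (U^T U)^(-1) U^T.
Compute U^T U =
  [3],
and U^T v = (-4).
Solve U^T U · c = U^T v for the coefficients: c = (-4/3). The projection is proj_W(v) = U c.
Check: (v - proj_W(v)) · u_1 = 0  (should be 0).
Result: proj_W(v) = (0, 4/3, -4/3, -4/3).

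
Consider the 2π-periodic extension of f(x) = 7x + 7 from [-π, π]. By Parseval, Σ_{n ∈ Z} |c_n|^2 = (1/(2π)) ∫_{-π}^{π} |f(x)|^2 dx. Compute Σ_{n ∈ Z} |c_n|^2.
Σ |c_n|^2 = 49π^2/3 + 49

Expand and integrate term by term over [-π, π]:
  ∫ (7x)^2 dx = 49·(2π^3/3); ∫ 2·7·(7)·x dx = 0 (odd integrand); ∫ 7^2 dx = 49·2π.
So (1/(2π)) ∫_{-π}^{π} (7x + 7)^2 dx = 49π^2/3 + 49 = 49π^2/3 + 49.
Parseval ⇒ Σ |c_n|^2 = 49π^2/3 + 49.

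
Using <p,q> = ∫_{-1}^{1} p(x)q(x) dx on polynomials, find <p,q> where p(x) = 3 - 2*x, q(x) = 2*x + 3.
<p,q> = 46/3

Expand the product: p(x)·q(x) = 9 - 4*x^2.
∫_{-1}^{1} of each monomial x^k gives [2/(k+1) if k even, 0 if k odd]. Integrating term-by-term (or equivalently evaluating the antiderivative F(x) = -4*x^3/3 + 9*x at the endpoints):
  F(1) − F(−1) = 23/3 − (-23/3) = 46/3.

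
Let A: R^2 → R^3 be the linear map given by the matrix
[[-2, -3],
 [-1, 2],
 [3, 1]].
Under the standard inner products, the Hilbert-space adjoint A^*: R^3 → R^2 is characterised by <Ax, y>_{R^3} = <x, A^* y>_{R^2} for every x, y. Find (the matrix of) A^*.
A^* = A^T =
[[-2, -1, 3],
 [-3, 2, 1]]

For real matrices with standard dot products, the defining identity <Ax, y> = <x, A^* y> gives (Ax)^T y = x^T (A^*) y, i.e. x^T A^T y = x^T (A^*) y. Since this holds for all x, y, we must have A^* = A^T. Therefore
A^* =
[[-2, -1, 3],
 [-3, 2, 1]].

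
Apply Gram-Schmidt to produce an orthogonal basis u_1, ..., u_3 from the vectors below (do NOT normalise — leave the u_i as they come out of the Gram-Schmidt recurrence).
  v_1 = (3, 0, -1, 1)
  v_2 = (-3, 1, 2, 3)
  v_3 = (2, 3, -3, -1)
Orthogonal basis:
  u_1 = (3, 0, -1, 1)
  u_2 = (-9/11, 1, 14/11, 41/11)
  u_3 = (-10/21, 635/189, -49/27, -73/189)

Apply the Gram-Schmidt recurrence
  u_1 = v_1
  u_i = v_i − Σ_{j<i} ((v_i · u_j) / (u_j · u_j)) · u_j.

Step by step this gives:
  u_1 = (3, 0, -1, 1)
  u_2 = (-9/11, 1, 14/11, 41/11)
  u_3 = (-10/21, 635/189, -49/27, -73/189)

Orthogonality check:
  u_2 · u_1 = 0 (should be 0)
  u_3 · u_1 = 0 (should be 0)
  u_3 · u_2 = 0 (should be 0)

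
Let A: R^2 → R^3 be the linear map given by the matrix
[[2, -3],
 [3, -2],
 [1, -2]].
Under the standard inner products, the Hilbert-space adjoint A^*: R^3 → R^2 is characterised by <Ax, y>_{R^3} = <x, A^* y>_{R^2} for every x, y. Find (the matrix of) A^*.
A^* = A^T =
[[2, 3, 1],
 [-3, -2, -2]]

For real matrices with standard dot products, the defining identity <Ax, y> = <x, A^* y> gives (Ax)^T y = x^T (A^*) y, i.e. x^T A^T y = x^T (A^*) y. Since this holds for all x, y, we must have A^* = A^T. Therefore
A^* =
[[2, 3, 1],
 [-3, -2, -2]].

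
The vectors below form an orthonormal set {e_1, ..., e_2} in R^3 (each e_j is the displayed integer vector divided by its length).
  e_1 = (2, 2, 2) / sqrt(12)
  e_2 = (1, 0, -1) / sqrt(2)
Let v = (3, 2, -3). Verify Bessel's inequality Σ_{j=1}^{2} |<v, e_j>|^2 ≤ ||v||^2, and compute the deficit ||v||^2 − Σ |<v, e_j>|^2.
Σ |<v, e_j>|^2 = 58/3; ||v||^2 = 22; deficit = 8/3

Write each e_j = u_j / sqrt(<u_j, u_j>) where u_j is the displayed integer vector. Then <v, e_j> = <v, u_j> / sqrt(<u_j, u_j>), so |<v, e_j>|^2 = <v, u_j>^2 / <u_j, u_j>.
Coefficients: <v, e_1> = 4/sqrt(12), <v, e_2> = 6/sqrt(2).
Square and sum: Σ |<v, e_j>|^2 = 58/3.
Compute ||v||^2 = v·v = 22.
Deficit = 22 − 58/3 = 8/3 ≥ 0, confirming Bessel's inequality. (The deficit equals ||v − Σ <v,e_j> e_j||^2, the squared distance from v to span{e_j}.)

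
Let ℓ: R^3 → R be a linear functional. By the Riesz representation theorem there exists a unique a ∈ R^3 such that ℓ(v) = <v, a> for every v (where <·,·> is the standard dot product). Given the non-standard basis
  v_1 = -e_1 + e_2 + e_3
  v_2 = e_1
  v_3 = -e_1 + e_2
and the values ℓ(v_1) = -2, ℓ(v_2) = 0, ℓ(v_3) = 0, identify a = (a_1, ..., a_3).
a = (0, 0, -2)

Write a = (a_1, ..., a_3) in the standard basis. For each basis vector v_i, ℓ(v_i) = <v_i, a> is a linear equation in the a_j's. Collect the n equations into a matrix system V a = ℓ, where row i of V is v_i (expressed in the standard basis). Since V is invertible (lower-triangular with 1s on the diagonal, up to permutation), solve by back-substitution:
  V =
[[-1, 1, 1],
 [1, 0, 0],
 [-1, 1, 0]]
  V a = (-2, 0, 0)
Solving gives a = (0, 0, -2).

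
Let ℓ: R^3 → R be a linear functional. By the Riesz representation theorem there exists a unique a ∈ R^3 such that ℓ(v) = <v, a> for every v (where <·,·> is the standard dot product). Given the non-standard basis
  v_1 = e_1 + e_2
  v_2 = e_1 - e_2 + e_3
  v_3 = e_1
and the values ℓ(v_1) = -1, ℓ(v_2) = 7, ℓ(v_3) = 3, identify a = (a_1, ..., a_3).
a = (3, -4, 0)

Write a = (a_1, ..., a_3) in the standard basis. For each basis vector v_i, ℓ(v_i) = <v_i, a> is a linear equation in the a_j's. Collect the n equations into a matrix system V a = ℓ, where row i of V is v_i (expressed in the standard basis). Since V is invertible (lower-triangular with 1s on the diagonal, up to permutation), solve by back-substitution:
  V =
[[1, 1, 0],
 [1, -1, 1],
 [1, 0, 0]]
  V a = (-1, 7, 3)
Solving gives a = (3, -4, 0).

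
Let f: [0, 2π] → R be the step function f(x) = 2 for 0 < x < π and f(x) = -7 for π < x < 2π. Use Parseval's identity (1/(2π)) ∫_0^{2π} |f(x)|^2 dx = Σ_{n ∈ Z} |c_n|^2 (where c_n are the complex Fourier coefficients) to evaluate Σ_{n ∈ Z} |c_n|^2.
Σ |c_n|^2 = 53/2

Parseval equates the L^2 energy of f (normalised by 1/(2π)) with the ℓ^2 sum of its Fourier coefficients: (1/(2π)) ∫_0^{2π} |f|^2 = Σ |c_n|^2.
Compute the left side: (1/(2π)) [∫_0^π 2^2 dx + ∫_π^{2π} (-7)^2 dx] = (1/(2π)) · (4π + 49π) = (4 + 49)/2 = 53/2.
So Σ_{n ∈ Z} |c_n|^2 = 53/2.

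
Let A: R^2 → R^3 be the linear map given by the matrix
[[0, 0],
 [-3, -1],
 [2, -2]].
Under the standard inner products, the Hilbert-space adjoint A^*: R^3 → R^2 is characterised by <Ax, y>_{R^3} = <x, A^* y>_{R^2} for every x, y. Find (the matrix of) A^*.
A^* = A^T =
[[0, -3, 2],
 [0, -1, -2]]

For real matrices with standard dot products, the defining identity <Ax, y> = <x, A^* y> gives (Ax)^T y = x^T (A^*) y, i.e. x^T A^T y = x^T (A^*) y. Since this holds for all x, y, we must have A^* = A^T. Therefore
A^* =
[[0, -3, 2],
 [0, -1, -2]].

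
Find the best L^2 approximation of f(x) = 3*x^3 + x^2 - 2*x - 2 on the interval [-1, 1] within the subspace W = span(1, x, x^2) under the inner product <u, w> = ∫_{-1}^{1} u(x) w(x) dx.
g(x) = x^2 - x/5 - 2

The best approximation g ∈ W is the orthogonal projection of f onto W. Writing g = a_0 + a_1 x + a_2 x^2, the coefficients solve the normal equations G · a = b where
  G_{ij} = <φ_i, φ_j> and b_i = <f, φ_i>, with φ_0 = 1, φ_1 = x, φ_2 = x^2.
G =
  [2, 0, 2/3]
  [0, 2/3, 0]
  [2/3, 0, 2/5],
b = (-10/3, -2/15, -14/15).
Solving gives a_0 = -2, a_1 = -1/5, a_2 = 1, so
  g(x) = x^2 - x/5 - 2.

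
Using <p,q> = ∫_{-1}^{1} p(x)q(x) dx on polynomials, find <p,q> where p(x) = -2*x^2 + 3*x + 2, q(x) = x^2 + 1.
<p,q> = 16/5

Expand the product: p(x)·q(x) = -2*x^4 + 3*x^3 + 3*x + 2.
∫_{-1}^{1} of each monomial x^k gives [2/(k+1) if k even, 0 if k odd]. Integrating term-by-term (or equivalently evaluating the antiderivative F(x) = -2*x^5/5 + 3*x^4/4 + 3*x^2/2 + 2*x at the endpoints):
  F(1) − F(−1) = 77/20 − (13/20) = 16/5.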